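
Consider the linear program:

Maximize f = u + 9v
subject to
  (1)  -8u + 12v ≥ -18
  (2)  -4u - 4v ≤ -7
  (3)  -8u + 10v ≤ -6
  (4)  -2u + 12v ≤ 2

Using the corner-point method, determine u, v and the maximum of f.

u = 10/3, v = 13/18, maximum f = 59/6

Feasible corners and f = u + 9v:
  (39/20, -1/5) → f = 3/20
  (10/3, 13/18) → f = 59/6
  (19/14, 11/28) → f = 137/28

The optimum lies where -8u + 12v = -18 and -2u + 12v = 2.
Solving simultaneously gives u = 10/3, v = 13/18.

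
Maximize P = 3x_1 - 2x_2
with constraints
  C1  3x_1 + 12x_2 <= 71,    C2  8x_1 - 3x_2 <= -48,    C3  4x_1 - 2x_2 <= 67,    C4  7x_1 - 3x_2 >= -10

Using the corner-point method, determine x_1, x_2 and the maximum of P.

Vertices and P = 3x_1 - 2x_2:
  (-297/4, -182) → P = 565/4
  (-38, -256/3) → P = 170/3
  (-221/2, -509/2) → P = 355/2

x_1 = -221/2, x_2 = -509/2, maximum P = 355/2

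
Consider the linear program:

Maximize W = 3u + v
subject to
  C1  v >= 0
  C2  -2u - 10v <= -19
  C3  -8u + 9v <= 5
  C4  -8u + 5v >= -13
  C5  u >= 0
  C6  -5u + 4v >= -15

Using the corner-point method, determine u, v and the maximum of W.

u = 71/16, v = 9/2, maximum W = 285/16

Feasible corners and W = 3u + v:
  (121/98, 81/49) → W = 75/14
  (5/2, 7/5) → W = 89/10
  (71/16, 9/2) → W = 285/16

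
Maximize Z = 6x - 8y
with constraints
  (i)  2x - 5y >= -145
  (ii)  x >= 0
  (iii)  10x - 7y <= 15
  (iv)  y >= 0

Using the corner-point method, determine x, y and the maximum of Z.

Vertices and Z = 6x - 8y:
  (0, 29) → Z = -232
  (545/18, 370/9) → Z = -1325/9
  (0, 0) → Z = 0
  (3/2, 0) → Z = 9

x = 3/2, y = 0, maximum Z = 9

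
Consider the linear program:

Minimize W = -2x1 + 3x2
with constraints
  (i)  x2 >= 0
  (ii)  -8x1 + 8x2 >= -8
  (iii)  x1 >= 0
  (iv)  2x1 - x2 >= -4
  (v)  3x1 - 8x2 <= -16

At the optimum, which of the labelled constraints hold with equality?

Feasible corners and W = -2x1 + 3x2:
  (24/5, 19/5) → W = 9/5
  (0, 4) → W = 12
  (0, 2) → W = 6
The feasible region is unbounded (it extends along (1, 1), (1, 2)), but W strictly increases along every unbounded feasible direction, so there is no improving ray and the minimum is attained at a vertex.

The minimum is at (24/5, 19/5). Substituting into each constraint, equality holds for (ii) and (v); the remaining constraints have slack.

(ii) and (v)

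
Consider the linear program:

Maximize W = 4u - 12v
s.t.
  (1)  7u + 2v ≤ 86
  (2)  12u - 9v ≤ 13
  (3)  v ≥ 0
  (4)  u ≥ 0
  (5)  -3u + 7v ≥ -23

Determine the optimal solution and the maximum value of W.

u = 13/12, v = 0, maximum W = 13/3

Corner points and W = 4u - 12v:
  (800/87, 941/87) → W = -8092/87
  (0, 43) → W = -516
  (13/12, 0) → W = 13/3
  (0, 0) → W = 0

The binding constraints are 12u - 9v = 13 and v = 0.
Solving simultaneously gives u = 13/12, v = 0.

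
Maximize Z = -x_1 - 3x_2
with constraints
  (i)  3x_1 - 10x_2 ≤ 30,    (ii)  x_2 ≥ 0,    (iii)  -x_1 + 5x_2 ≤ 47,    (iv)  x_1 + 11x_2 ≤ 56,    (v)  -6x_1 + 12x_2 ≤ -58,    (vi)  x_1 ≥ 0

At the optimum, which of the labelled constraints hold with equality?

Vertices and Z = -x_1 - 3x_2:
  (10, 0) → Z = -10
  (890/43, 138/43) → Z = -1304/43
  (29/3, 0) → Z = -29/3
  (655/39, 139/39) → Z = -1072/39

The maximum is at (29/3, 0). Substituting into each constraint, equality holds for (ii) and (v); the remaining constraints have slack.

(ii) and (v)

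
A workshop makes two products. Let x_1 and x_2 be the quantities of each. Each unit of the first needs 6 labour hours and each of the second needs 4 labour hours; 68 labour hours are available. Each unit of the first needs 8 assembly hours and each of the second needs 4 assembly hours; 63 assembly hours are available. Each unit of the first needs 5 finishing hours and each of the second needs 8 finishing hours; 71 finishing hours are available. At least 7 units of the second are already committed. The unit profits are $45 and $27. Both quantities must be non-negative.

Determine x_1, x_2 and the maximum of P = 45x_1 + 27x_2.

x_1 = 3, x_2 = 7, maximum P = 324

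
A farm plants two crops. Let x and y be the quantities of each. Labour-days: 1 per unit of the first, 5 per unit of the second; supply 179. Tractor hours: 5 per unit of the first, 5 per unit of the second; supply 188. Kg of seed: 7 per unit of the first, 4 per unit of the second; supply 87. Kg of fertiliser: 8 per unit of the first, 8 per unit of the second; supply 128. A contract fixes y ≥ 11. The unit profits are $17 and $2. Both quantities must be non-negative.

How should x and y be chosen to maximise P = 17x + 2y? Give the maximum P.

x = 5, y = 11, maximum P = 107

The binding constraints are 8x + 8y = 128 and y = 11.
Solving simultaneously gives x = 5, y = 11.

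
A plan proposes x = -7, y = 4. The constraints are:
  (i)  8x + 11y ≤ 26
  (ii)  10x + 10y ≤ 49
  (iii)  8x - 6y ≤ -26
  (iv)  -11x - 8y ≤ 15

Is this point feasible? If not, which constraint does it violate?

not feasible — violates (iv)

Constraint (iv): -11x - 8y = 45, which is not ≤ 15. All other constraints are satisfied.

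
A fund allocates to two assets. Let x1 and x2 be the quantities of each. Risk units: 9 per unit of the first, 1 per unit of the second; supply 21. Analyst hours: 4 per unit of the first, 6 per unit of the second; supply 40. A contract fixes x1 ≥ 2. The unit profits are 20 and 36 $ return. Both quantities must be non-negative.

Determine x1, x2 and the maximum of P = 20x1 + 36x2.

Extreme points and P = 20x1 + 36x2:
  (7/3, 0) → P = 140/3
  (2, 0) → P = 40
  (2, 3) → P = 148

x1 = 2, x2 = 3, maximum P = 148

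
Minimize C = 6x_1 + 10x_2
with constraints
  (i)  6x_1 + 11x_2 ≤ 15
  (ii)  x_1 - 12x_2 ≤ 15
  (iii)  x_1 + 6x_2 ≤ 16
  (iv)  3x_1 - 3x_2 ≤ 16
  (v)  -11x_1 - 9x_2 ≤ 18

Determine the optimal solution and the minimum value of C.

x_1 = -27/47, x_2 = -61/47, minimum C = -772/47

Feasible corners and C = 6x_1 + 10x_2:
  (345/83, -75/83) → C = 1320/83
  (-86/25, 81/25) → C = 294/25
  (-27/47, -61/47) → C = -772/47
  (-84/19, 194/57) → C = 428/57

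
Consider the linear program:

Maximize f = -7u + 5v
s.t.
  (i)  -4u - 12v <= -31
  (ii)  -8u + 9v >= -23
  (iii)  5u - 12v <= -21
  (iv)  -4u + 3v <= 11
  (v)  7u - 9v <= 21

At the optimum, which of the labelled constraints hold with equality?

(i) and (iv)

Vertices and f = -7u + 5v:
  (10/9, 239/108) → f = 355/108
  (-13/20, 14/5) → f = 371/20
  (155/17, 283/51) → f = -1840/51
The feasible region is unbounded (it extends along (3, 4), (9, 8)), but f strictly decreases along every unbounded feasible direction, so there is no improving ray and the maximum is attained at a vertex.

The maximum is at (-13/20, 14/5). Substituting into each constraint, equality holds for (i) and (iv); the remaining constraints have slack.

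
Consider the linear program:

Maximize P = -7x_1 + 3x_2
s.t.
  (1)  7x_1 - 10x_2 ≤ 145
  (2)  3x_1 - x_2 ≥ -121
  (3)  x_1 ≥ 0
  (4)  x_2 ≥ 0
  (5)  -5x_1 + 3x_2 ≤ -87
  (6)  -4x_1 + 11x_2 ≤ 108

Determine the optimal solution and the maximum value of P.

x_1 = 87/5, x_2 = 0, maximum P = -609/5

Corner points and P = -7x_1 + 3x_2:
  (145/7, 0) → P = -145
  (2675/37, 1336/37) → P = -14717/37
  (87/5, 0) → P = -609/5
  (1281/43, 888/43) → P = -6303/43

At the optimal vertex, x_2 = 0 and -5x_1 + 3x_2 = -87.
Solving simultaneously gives x_1 = 87/5, x_2 = 0.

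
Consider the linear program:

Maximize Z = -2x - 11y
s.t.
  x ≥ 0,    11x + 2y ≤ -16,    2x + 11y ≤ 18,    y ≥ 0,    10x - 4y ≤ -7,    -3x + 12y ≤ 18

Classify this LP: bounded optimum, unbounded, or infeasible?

The boundaries 11x + 2y = -16 and y = 0 meet at (-16/11, 0), but that point violates x ≥ 0. Every candidate vertex is excluded by some other constraint, so the feasible region is empty.

infeasible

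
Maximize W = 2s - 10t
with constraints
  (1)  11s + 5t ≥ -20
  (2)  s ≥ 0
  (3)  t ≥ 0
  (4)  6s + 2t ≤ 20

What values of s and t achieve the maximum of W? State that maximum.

Vertices and W = 2s - 10t:
  (0, 0) → W = 0
  (0, 10) → W = -100
  (10/3, 0) → W = 20/3

The binding constraints are t = 0 and 6s + 2t = 20.
Solving simultaneously gives s = 10/3, t = 0.

s = 10/3, t = 0, maximum W = 20/3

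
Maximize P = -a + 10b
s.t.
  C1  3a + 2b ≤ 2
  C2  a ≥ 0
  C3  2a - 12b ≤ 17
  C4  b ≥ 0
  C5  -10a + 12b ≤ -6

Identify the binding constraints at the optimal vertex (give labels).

Feasible corners and P = -a + 10b:
  (2/3, 0) → P = -2/3
  (9/14, 1/28) → P = -2/7
  (3/5, 0) → P = -3/5

The maximum is at (9/14, 1/28). Substituting into each constraint, equality holds for C1 and C5; the remaining constraints have slack.

C1 and C5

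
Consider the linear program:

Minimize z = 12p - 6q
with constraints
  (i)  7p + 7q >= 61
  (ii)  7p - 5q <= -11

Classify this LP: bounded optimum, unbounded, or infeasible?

unbounded

From the feasible point (19/7, 6), moving in the direction (-7, 7) keeps every constraint satisfied while z decreases without bound.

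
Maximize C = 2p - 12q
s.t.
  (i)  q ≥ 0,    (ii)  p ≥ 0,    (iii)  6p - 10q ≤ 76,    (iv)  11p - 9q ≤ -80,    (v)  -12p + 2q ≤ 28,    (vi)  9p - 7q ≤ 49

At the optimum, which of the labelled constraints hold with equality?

(ii) and (iv)

Vertices and C = 2p - 12q:
  (0, 80/9) → C = -320/3
  (0, 14) → C = -168
  (1001/4, 1259/4) → C = -6553/2
The feasible region is unbounded (it extends along (7, 9), (1, 6)), but C strictly decreases along every unbounded feasible direction, so there is no improving ray and the maximum is attained at a vertex.

The maximum is at (0, 80/9). Substituting into each constraint, equality holds for (ii) and (iv); the remaining constraints have slack.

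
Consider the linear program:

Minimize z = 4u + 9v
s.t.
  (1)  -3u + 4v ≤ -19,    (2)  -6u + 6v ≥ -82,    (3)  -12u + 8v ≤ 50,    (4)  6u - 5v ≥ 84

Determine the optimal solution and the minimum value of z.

u = 47/3, v = 2, minimum z = 242/3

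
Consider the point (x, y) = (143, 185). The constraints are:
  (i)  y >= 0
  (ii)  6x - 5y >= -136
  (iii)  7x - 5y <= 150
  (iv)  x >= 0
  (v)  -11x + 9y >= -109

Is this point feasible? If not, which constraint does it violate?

(i): 185 ≥ 0 ✓
(ii): -67 ≥ -136 ✓
(iii): 76 ≤ 150 ✓
(iv): 143 ≥ 0 ✓
(v): 92 ≥ -109 ✓

feasible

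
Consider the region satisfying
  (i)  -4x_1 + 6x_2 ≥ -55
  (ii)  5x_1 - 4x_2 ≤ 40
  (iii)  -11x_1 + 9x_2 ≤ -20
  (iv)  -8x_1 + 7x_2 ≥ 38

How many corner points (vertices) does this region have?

The feasible vertices (each the meet of two boundaries and inside every other half-plane) are:
  (280, 340)
  (144, 170)
  (482/5, 578/5)

3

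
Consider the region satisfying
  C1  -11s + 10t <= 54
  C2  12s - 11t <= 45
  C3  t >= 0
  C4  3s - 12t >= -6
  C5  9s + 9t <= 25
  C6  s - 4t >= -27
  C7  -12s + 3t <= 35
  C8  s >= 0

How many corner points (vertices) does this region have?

4

Pairwise boundary intersections that survive every other constraint:
  (25/9, 0)
  (0, 0)
  (82/45, 43/45)
  (0, 1/2)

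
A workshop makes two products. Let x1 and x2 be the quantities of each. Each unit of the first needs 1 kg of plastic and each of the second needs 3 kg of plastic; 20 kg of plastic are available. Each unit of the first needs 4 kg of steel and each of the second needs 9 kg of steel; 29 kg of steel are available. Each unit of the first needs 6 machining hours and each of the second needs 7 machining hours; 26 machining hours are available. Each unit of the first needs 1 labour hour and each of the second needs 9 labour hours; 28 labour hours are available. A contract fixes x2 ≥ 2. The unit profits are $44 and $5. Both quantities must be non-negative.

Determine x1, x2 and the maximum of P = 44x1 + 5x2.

x1 = 2, x2 = 2, maximum P = 98

Feasible corners and P = 44x1 + 5x2:
  (0, 28/9) → P = 140/9
  (0, 2) → P = 10
  (31/26, 35/13) → P = 857/13
  (1/3, 83/27) → P = 811/27
  (2, 2) → P = 98

At the optimal vertex, 6x1 + 7x2 = 26 and x2 = 2.
Solving simultaneously gives x1 = 2, x2 = 2.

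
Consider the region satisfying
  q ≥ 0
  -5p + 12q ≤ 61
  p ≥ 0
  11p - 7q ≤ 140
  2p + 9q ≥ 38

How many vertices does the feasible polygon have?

Of the 10 pairwise boundary intersections, those satisfying every inequality are:
  (0, 61/12)
  (2107/97, 1371/97)
  (0, 38/9)
  (1526/113, 138/113)

4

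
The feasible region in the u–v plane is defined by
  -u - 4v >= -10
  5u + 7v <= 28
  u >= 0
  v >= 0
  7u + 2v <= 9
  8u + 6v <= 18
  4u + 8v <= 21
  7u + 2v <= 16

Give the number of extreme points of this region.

Of the 27 pairwise boundary intersections, those satisfying every inequality are:
  (0, 5/2)
  (6/13, 31/13)
  (0, 0)
  (9/7, 0)
  (9/13, 27/13)

5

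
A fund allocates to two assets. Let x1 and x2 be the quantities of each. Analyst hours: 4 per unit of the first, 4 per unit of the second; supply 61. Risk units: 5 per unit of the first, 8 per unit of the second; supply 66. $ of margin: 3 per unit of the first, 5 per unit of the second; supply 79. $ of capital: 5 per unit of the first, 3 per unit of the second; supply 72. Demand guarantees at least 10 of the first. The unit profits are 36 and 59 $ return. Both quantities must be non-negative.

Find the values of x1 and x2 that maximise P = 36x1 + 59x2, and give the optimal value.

Vertices and P = 36x1 + 59x2:
  (66/5, 0) → P = 2376/5
  (10, 0) → P = 360
  (10, 2) → P = 478

x1 = 10, x2 = 2, maximum P = 478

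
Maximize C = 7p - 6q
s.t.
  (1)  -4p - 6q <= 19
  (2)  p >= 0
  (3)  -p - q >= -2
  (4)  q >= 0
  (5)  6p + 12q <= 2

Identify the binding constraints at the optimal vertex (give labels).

(4) and (5)

Vertices and C = 7p - 6q:
  (0, 0) → C = 0
  (0, 1/6) → C = -1
  (1/3, 0) → C = 7/3

The maximum is at (1/3, 0). Substituting into each constraint, equality holds for (4) and (5); the remaining constraints have slack.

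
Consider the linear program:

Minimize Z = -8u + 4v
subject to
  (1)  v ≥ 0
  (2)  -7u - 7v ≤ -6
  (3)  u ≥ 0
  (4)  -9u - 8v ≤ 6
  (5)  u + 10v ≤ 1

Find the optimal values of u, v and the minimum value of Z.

Vertices and Z = -8u + 4v:
  (6/7, 0) → Z = -48/7
  (1, 0) → Z = -8
  (53/63, 1/63) → Z = -20/3

The binding constraints are v = 0 and u + 10v = 1.
Solving simultaneously gives u = 1, v = 0.

u = 1, v = 0, minimum Z = -8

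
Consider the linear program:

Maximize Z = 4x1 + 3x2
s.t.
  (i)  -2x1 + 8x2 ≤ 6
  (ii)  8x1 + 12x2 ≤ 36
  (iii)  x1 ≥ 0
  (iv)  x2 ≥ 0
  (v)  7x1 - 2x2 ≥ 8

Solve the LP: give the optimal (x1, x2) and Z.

x1 = 9/2, x2 = 0, maximum Z = 18

Feasible corners and Z = 4x1 + 3x2:
  (27/11, 15/11) → Z = 153/11
  (19/13, 29/26) → Z = 239/26
  (9/2, 0) → Z = 18
  (8/7, 0) → Z = 32/7

The binding constraints are 8x1 + 12x2 = 36 and x2 = 0.
Solving simultaneously gives x1 = 9/2, x2 = 0.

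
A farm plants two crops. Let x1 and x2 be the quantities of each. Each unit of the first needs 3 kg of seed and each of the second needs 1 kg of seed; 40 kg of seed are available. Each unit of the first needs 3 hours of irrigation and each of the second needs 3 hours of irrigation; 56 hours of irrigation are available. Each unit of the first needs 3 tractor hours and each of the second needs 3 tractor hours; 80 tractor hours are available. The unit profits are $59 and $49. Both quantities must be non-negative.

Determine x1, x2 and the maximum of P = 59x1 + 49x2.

x1 = 32/3, x2 = 8, maximum P = 3064/3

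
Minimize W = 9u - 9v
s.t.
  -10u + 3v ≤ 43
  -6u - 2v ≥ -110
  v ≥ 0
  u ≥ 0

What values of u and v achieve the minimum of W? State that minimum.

Feasible corners and W = 9u - 9v:
  (122/19, 679/19) → W = -5013/19
  (0, 43/3) → W = -129
  (55/3, 0) → W = 165
  (0, 0) → W = 0

The optimum lies where -10u + 3v = 43 and -6u - 2v = -110.
Solving simultaneously gives u = 122/19, v = 679/19.

u = 122/19, v = 679/19, minimum W = -5013/19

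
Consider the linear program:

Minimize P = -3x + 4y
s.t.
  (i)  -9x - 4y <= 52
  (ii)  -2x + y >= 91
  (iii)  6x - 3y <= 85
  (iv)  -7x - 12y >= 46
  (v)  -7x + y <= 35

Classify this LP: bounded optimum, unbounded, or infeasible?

infeasible

The boundaries -9x - 4y = 52 and 6x - 3y = 85 meet at (184/51, -359/17), but that point violates -2x + y ≥ 91. Every candidate vertex is excluded by some other constraint, so the feasible region is empty.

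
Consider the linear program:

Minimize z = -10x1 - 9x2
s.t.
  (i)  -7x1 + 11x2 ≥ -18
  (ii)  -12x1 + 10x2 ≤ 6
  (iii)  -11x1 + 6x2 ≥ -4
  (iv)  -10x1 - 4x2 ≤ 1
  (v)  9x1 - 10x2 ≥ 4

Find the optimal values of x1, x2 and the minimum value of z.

x1 = 2/7, x2 = -1/7, minimum z = -11/7

Extreme points and z = -10x1 - 9x2:
  (5/52, -51/104) → z = 359/104
  (2/7, -1/7) → z = -11/7
  (3/68, -49/136) → z = 381/136

The binding constraints are -11x1 + 6x2 = -4 and 9x1 - 10x2 = 4.
Solving simultaneously gives x1 = 2/7, x2 = -1/7.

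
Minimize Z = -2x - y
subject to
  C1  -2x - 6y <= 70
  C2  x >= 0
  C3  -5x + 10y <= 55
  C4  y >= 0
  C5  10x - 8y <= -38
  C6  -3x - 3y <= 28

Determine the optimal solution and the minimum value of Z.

Corner points and Z = -2x - y:
  (0, 11/2) → Z = -11/2
  (0, 19/4) → Z = -19/4
  (1, 6) → Z = -8

At the optimal vertex, -5x + 10y = 55 and 10x - 8y = -38.
Solving simultaneously gives x = 1, y = 6.

x = 1, y = 6, minimum Z = -8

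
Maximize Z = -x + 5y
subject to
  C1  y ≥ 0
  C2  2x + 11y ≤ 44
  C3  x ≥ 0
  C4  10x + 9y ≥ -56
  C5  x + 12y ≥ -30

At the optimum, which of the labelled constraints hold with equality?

Feasible corners and Z = -x + 5y:
  (22, 0) → Z = -22
  (0, 0) → Z = 0
  (0, 4) → Z = 20

The maximum is at (0, 4). Substituting into each constraint, equality holds for C2 and C3; the remaining constraints have slack.

C2 and C3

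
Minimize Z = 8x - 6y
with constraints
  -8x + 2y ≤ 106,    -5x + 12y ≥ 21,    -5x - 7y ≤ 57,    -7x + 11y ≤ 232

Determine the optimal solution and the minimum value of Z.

Corner points and Z = 8x - 6y:
  (-428/33, 37/33) → Z = -3646/33
  (-351/37, 557/37) → Z = -6150/37
  (-831/95, -36/19) → Z = -5568/95
The feasible region is unbounded (it extends along (11, 7), (12, 5)), but Z strictly increases along every unbounded feasible direction, so there is no improving ray and the minimum is attained at a vertex.

At the optimal vertex, -8x + 2y = 106 and -7x + 11y = 232.
Solving simultaneously gives x = -351/37, y = 557/37.

x = -351/37, y = 557/37, minimum Z = -6150/37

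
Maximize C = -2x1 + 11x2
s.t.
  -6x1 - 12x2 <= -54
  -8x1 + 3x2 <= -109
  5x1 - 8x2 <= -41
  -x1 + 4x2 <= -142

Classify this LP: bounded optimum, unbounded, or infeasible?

infeasible

The boundaries -6x1 - 12x2 = -54 and -x1 + 4x2 = -142 meet at (160/3, -133/6), but that point violates 5x1 - 8x2 ≤ -41. Every candidate vertex is excluded by some other constraint, so the feasible region is empty.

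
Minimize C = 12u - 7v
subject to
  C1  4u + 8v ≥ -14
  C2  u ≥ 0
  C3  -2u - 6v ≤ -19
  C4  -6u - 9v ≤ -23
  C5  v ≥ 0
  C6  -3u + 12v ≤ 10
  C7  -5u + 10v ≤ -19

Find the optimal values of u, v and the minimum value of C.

The feasible region is unbounded (it extends along (4, 1), (1, 0)), but C strictly increases along every unbounded feasible direction, so there is no improving ray and the minimum is attained at a vertex.

The optimum lies where -2u - 6v = -19 and -5u + 10v = -19.
Solving simultaneously gives u = 152/25, v = 57/50.

u = 152/25, v = 57/50, minimum C = 3249/50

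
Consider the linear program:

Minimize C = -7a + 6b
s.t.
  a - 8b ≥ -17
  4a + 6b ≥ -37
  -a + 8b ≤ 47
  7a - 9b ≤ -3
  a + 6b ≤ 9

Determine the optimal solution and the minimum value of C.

a = 21/17, b = 22/17, minimum C = -15/17

Extreme points and C = -7a + 6b:
  (-199/19, 31/38) → C = 1486/19
  (-15/7, 13/7) → C = 183/7
  (-9/2, -19/6) → C = 25/2
  (21/17, 22/17) → C = -15/17

The optimum lies where 7a - 9b = -3 and a + 6b = 9.
Solving simultaneously gives a = 21/17, b = 22/17.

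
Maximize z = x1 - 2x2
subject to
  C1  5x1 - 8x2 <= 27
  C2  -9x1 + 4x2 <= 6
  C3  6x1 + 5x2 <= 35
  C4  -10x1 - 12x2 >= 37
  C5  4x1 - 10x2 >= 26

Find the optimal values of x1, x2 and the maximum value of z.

Corner points and z = x1 - 2x2:
  (-3, -21/4) → z = 15/2
  (1/5, -13/4) → z = 67/10
  (-82/37, -129/37) → z = 176/37
  (-29/74, -102/37) → z = 379/74

The binding constraints are 5x1 - 8x2 = 27 and -9x1 + 4x2 = 6.
Solving simultaneously gives x1 = -3, x2 = -21/4.

x1 = -3, x2 = -21/4, maximum z = 15/2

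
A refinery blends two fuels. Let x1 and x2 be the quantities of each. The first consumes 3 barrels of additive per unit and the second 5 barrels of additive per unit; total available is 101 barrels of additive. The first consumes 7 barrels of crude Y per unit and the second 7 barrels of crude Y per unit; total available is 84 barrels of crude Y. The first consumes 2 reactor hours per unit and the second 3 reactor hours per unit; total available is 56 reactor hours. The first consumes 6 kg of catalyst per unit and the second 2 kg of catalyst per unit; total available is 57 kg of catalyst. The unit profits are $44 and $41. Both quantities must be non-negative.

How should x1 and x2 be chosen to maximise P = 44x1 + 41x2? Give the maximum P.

Corner points and P = 44x1 + 41x2:
  (0, 0) → P = 0
  (0, 12) → P = 492
  (19/2, 0) → P = 418
  (33/4, 15/4) → P = 2067/4

The optimum lies where 7x1 + 7x2 = 84 and 6x1 + 2x2 = 57.
Solving simultaneously gives x1 = 33/4, x2 = 15/4.

x1 = 33/4, x2 = 15/4, maximum P = 2067/4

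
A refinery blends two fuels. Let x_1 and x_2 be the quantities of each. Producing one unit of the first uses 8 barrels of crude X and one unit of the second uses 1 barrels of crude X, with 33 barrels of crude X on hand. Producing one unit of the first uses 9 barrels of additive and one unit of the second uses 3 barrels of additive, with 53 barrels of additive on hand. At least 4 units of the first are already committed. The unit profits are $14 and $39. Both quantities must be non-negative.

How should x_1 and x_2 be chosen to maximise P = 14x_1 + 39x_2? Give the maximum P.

x_1 = 4, x_2 = 1, maximum P = 95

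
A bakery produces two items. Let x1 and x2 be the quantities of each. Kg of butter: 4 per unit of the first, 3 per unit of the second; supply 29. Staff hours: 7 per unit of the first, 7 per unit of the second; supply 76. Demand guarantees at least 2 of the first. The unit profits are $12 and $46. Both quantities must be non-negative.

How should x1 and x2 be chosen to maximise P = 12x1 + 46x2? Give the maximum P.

Feasible corners and P = 12x1 + 46x2:
  (29/4, 0) → P = 87
  (2, 0) → P = 24
  (2, 7) → P = 346

The binding constraints are 4x1 + 3x2 = 29 and x1 = 2.
Solving simultaneously gives x1 = 2, x2 = 7.

x1 = 2, x2 = 7, maximum P = 346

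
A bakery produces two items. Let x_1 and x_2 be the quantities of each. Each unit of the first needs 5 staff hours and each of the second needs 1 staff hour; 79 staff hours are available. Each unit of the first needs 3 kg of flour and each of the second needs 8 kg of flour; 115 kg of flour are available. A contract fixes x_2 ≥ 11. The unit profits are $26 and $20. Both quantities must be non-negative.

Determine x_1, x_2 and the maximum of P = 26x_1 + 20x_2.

x_1 = 9, x_2 = 11, maximum P = 454

Vertices and P = 26x_1 + 20x_2:
  (0, 115/8) → P = 575/2
  (0, 11) → P = 220
  (9, 11) → P = 454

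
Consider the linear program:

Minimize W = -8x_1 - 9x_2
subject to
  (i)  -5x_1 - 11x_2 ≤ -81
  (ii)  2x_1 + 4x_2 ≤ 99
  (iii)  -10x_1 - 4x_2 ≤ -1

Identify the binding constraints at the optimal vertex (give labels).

(i) and (ii)

Feasible corners and W = -8x_1 - 9x_2:
  (765/2, -333/2) → W = -3123/2
  (-313/90, 161/18) → W = -4741/90
  (-49/4, 247/8) → W = -1439/8

The minimum is at (765/2, -333/2). Substituting into each constraint, equality holds for (i) and (ii); the remaining constraints have slack.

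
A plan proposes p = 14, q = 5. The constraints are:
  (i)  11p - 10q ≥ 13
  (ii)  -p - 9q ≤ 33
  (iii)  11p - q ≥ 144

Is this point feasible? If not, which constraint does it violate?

(i): 104 ≥ 13 ✓
(ii): -59 ≤ 33 ✓
(iii): 149 ≥ 144 ✓

feasible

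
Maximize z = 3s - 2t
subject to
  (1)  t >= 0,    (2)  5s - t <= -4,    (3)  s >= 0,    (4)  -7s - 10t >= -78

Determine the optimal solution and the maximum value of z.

s = 0, t = 4, maximum z = -8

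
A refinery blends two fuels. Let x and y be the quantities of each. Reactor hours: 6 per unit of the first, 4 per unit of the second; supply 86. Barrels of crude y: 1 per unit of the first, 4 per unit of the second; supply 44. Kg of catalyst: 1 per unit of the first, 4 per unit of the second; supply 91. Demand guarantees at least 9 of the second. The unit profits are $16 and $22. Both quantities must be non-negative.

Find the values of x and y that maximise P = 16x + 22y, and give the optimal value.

Corner points and P = 16x + 22y:
  (0, 11) → P = 242
  (0, 9) → P = 198
  (8, 9) → P = 326

x = 8, y = 9, maximum P = 326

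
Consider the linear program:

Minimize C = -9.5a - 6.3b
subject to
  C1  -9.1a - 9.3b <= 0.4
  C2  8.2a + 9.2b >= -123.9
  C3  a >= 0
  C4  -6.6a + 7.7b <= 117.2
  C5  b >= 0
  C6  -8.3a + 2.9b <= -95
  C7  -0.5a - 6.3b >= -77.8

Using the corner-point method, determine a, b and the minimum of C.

a = 155.6, b = 0, minimum C = -1478.2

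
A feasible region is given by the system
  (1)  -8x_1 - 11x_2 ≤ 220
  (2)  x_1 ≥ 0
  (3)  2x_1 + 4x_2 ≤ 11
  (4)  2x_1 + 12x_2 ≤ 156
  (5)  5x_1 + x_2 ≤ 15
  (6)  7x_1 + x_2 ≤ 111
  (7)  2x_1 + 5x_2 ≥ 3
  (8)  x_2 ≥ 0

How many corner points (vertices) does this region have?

Intersecting each pair of boundary lines and keeping only the points that satisfy every inequality leaves:
  (0, 11/4)
  (0, 3/5)
  (49/18, 25/18)
  (3, 0)
  (3/2, 0)

5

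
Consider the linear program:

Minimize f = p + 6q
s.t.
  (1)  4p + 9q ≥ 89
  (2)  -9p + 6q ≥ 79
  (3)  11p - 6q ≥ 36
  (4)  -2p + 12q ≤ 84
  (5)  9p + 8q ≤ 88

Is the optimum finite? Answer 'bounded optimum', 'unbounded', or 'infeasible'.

The boundaries -2p + 12q = 84 and 9p + 8q = 88 meet at (96/31, 233/31), but that point violates 4p + 9q ≥ 89. Every candidate vertex is excluded by some other constraint, so the feasible region is empty.

infeasible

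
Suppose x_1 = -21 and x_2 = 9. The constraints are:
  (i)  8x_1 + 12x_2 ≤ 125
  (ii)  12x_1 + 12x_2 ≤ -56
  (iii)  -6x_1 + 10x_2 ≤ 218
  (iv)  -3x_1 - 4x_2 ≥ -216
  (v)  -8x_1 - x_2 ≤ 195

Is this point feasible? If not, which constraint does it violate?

(i): -60 ≤ 125 ✓
(ii): -144 ≤ -56 ✓
(iii): 216 ≤ 218 ✓
(iv): 27 ≥ -216 ✓
(v): 159 ≤ 195 ✓

feasible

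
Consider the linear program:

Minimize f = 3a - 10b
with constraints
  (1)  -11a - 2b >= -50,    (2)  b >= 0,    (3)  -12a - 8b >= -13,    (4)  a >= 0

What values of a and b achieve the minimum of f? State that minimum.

Feasible corners and f = 3a - 10b:
  (13/12, 0) → f = 13/4
  (0, 0) → f = 0
  (0, 13/8) → f = -65/4

a = 0, b = 13/8, minimum f = -65/4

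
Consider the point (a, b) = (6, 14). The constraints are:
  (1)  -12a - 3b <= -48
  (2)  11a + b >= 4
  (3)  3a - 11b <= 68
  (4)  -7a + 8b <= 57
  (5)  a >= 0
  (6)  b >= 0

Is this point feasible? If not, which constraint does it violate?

Constraint (4): -7a + 8b = 70, which is not ≤ 57. All other constraints are satisfied.

not feasible — violates (4)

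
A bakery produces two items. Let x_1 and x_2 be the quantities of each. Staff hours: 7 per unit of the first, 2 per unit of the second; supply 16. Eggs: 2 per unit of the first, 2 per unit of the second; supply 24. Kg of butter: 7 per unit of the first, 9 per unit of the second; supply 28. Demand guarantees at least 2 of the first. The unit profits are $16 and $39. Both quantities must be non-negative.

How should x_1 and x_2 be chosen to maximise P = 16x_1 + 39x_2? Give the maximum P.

Feasible corners and P = 16x_1 + 39x_2:
  (16/7, 0) → P = 256/7
  (2, 0) → P = 32
  (2, 1) → P = 71

The optimum lies where 7x_1 + 2x_2 = 16 and x_1 = 2.
Solving simultaneously gives x_1 = 2, x_2 = 1.

x_1 = 2, x_2 = 1, maximum P = 71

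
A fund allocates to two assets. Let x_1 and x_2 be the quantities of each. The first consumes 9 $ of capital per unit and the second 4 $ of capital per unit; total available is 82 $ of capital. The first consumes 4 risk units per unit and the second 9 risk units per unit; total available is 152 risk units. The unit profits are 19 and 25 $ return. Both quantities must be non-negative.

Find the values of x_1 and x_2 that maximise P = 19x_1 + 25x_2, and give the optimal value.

Corner points and P = 19x_1 + 25x_2:
  (0, 0) → P = 0
  (0, 152/9) → P = 3800/9
  (82/9, 0) → P = 1558/9
  (2, 16) → P = 438

At the optimal vertex, 9x_1 + 4x_2 = 82 and 4x_1 + 9x_2 = 152.
Solving simultaneously gives x_1 = 2, x_2 = 16.

x_1 = 2, x_2 = 16, maximum P = 438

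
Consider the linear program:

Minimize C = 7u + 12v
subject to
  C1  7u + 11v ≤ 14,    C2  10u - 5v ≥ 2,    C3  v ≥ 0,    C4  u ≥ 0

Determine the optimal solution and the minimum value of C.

Corner points and C = 7u + 12v:
  (92/145, 126/145) → C = 2156/145
  (2, 0) → C = 14
  (1/5, 0) → C = 7/5

The optimum lies where 10u - 5v = 2 and v = 0.
Solving simultaneously gives u = 1/5, v = 0.

u = 1/5, v = 0, minimum C = 7/5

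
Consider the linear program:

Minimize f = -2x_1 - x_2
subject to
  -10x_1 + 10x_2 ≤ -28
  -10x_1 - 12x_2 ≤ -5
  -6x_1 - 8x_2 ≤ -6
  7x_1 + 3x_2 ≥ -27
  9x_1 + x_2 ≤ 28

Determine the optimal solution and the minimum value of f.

x_1 = 77/25, x_2 = 7/25, minimum f = -161/25

The binding constraints are -10x_1 + 10x_2 = -28 and 9x_1 + x_2 = 28.
Solving simultaneously gives x_1 = 77/25, x_2 = 7/25.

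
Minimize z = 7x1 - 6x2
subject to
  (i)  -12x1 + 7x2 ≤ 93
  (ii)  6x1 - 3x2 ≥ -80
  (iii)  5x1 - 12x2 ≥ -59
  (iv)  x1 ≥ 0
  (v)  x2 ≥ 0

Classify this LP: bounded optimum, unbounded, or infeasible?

Feasible corners and z = 7x1 - 6x2:
  (0, 59/12) → z = -59/2
  (0, 0) → z = 0
The feasible region has finitely many vertices and no improving ray; the minimum is -59/2 at (0, 59/12).

bounded optimum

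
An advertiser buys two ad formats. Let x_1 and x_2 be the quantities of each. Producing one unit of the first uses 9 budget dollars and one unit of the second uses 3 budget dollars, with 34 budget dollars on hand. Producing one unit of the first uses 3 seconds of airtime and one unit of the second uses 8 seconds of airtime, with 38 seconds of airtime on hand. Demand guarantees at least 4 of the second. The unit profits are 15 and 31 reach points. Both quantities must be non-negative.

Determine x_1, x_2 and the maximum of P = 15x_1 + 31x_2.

x_1 = 2, x_2 = 4, maximum P = 154

Extreme points and P = 15x_1 + 31x_2:
  (0, 19/4) → P = 589/4
  (0, 4) → P = 124
  (2, 4) → P = 154

The optimum lies where 3x_1 + 8x_2 = 38 and x_2 = 4.
Solving simultaneously gives x_1 = 2, x_2 = 4.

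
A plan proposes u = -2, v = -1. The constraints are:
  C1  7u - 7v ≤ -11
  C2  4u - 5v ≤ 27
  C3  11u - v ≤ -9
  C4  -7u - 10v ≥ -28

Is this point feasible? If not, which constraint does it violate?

not feasible — violates C1

Constraint C1: 7u - 7v = -7, which is not ≤ -11. All other constraints are satisfied.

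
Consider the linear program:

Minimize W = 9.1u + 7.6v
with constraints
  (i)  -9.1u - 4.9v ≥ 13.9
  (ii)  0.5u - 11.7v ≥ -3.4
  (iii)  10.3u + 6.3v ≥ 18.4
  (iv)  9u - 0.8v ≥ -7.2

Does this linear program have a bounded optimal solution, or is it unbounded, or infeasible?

infeasible

The boundaries -9.1u - 4.9v = 13.9 and 9u - 0.8v = -7.2 meet at (-2320/2569, -2979/2569), but that point violates 10.3u + 6.3v ≥ 18.4. Every candidate vertex is excluded by some other constraint, so the feasible region is empty.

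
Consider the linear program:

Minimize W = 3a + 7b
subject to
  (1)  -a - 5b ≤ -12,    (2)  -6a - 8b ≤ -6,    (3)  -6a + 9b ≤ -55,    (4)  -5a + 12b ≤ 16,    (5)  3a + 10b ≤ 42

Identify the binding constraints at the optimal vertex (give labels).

Feasible corners and W = 3a + 7b:
  (383/39, 17/39) → W = 1268/39
  (18, -6/5) → W = 228/5
  (32/3, 1) → W = 39

The minimum is at (383/39, 17/39). Substituting into each constraint, equality holds for (1) and (3); the remaining constraints have slack.

(1) and (3)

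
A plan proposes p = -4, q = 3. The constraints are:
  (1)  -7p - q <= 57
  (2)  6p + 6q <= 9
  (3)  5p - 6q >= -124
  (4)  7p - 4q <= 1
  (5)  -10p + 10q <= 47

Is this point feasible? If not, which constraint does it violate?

not feasible — violates (5)

Constraint (5): -10p + 10q = 70, which is not ≤ 47. All other constraints are satisfied.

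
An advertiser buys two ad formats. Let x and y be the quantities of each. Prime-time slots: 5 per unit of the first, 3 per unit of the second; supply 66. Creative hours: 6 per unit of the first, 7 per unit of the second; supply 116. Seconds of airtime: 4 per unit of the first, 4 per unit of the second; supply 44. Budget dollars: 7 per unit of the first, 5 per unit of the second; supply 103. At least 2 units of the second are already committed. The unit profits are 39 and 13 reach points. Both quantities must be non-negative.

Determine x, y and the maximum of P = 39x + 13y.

x = 9, y = 2, maximum P = 377

Extreme points and P = 39x + 13y:
  (0, 11) → P = 143
  (0, 2) → P = 26
  (9, 2) → P = 377

The binding constraints are 4x + 4y = 44 and y = 2.
Solving simultaneously gives x = 9, y = 2.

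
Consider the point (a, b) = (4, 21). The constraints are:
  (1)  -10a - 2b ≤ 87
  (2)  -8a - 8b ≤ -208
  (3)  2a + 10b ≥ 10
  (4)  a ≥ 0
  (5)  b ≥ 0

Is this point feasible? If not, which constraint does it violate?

not feasible — violates (2)

Constraint (2): -8a - 8b = -200, which is not ≤ -208. All other constraints are satisfied.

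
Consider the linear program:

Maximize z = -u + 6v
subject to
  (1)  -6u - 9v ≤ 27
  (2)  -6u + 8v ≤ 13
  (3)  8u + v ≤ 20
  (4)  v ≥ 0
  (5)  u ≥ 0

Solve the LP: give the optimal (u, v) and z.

u = 21/10, v = 16/5, maximum z = 171/10

The optimum lies where -6u + 8v = 13 and 8u + v = 20.
Solving simultaneously gives u = 21/10, v = 16/5.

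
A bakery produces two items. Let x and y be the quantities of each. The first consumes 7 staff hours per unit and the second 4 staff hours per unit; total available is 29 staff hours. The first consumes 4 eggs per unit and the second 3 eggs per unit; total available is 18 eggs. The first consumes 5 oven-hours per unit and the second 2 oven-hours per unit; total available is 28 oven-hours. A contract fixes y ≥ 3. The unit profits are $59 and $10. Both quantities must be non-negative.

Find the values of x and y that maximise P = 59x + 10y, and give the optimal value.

Extreme points and P = 59x + 10y:
  (0, 6) → P = 60
  (0, 3) → P = 30
  (9/4, 3) → P = 651/4

The optimum lies where 4x + 3y = 18 and y = 3.
Solving simultaneously gives x = 9/4, y = 3.

x = 9/4, y = 3, maximum P = 651/4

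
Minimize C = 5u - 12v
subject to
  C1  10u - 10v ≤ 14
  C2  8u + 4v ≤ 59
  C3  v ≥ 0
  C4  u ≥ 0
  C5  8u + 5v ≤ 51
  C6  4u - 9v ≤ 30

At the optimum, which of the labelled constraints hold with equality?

Vertices and C = 5u - 12v:
  (7/5, 0) → C = 7
  (58/13, 199/65) → C = -938/65
  (0, 0) → C = 0
  (0, 51/5) → C = -612/5

The minimum is at (0, 51/5). Substituting into each constraint, equality holds for C4 and C5; the remaining constraints have slack.

C4 and C5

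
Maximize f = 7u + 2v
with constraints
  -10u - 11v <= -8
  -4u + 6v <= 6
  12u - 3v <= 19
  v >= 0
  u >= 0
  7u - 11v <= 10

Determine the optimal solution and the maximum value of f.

Vertices and f = 7u + 2v:
  (4/5, 0) → f = 28/5
  (0, 8/11) → f = 16/11
  (11/5, 37/15) → f = 61/3
  (0, 1) → f = 2
  (179/111, 13/111) → f = 1279/111
  (10/7, 0) → f = 10

At the optimal vertex, -4u + 6v = 6 and 12u - 3v = 19.
Solving simultaneously gives u = 11/5, v = 37/15.

u = 11/5, v = 37/15, maximum f = 61/3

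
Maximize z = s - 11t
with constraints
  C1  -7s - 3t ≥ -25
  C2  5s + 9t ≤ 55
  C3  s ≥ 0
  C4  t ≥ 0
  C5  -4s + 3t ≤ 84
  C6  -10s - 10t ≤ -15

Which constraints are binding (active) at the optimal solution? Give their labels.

Vertices and z = s - 11t:
  (5/4, 65/12) → z = -175/3
  (25/7, 0) → z = 25/7
  (0, 55/9) → z = -605/9
  (0, 3/2) → z = -33/2
  (3/2, 0) → z = 3/2

The maximum is at (25/7, 0). Substituting into each constraint, equality holds for C1 and C4; the remaining constraints have slack.

C1 and C4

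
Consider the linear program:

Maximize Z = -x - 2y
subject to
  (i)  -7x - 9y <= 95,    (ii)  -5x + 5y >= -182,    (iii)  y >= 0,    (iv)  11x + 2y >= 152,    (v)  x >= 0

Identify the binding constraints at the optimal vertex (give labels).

(iii) and (iv)

Feasible corners and Z = -x - 2y:
  (182/5, 0) → Z = -182/5
  (152/11, 0) → Z = -152/11
  (0, 76) → Z = -152
The feasible region is unbounded (it extends along (0, 1), (1, 1)), but Z strictly decreases along every unbounded feasible direction, so there is no improving ray and the maximum is attained at a vertex.

The maximum is at (152/11, 0). Substituting into each constraint, equality holds for (iii) and (iv); the remaining constraints have slack.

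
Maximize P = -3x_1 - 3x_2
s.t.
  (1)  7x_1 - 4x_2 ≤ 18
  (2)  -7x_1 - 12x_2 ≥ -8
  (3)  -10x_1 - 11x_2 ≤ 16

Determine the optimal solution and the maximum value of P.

x_1 = -280/43, x_2 = 192/43, maximum P = 264/43

At the optimal vertex, -7x_1 - 12x_2 = -8 and -10x_1 - 11x_2 = 16.
Solving simultaneously gives x_1 = -280/43, x_2 = 192/43.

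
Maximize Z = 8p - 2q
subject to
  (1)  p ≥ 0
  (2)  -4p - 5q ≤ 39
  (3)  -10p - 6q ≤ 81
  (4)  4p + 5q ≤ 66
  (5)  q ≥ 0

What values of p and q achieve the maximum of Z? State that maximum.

Feasible corners and Z = 8p - 2q:
  (0, 66/5) → Z = -132/5
  (0, 0) → Z = 0
  (33/2, 0) → Z = 132

p = 33/2, q = 0, maximum Z = 132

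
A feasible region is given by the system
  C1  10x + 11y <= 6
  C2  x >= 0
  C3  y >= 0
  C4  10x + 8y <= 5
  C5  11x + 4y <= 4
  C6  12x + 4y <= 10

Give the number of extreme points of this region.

Intersecting each pair of boundary lines and keeping only the points that satisfy every inequality leaves:
  (0, 6/11)
  (7/30, 1/3)
  (0, 0)
  (4/11, 0)
  (1/4, 5/16)

5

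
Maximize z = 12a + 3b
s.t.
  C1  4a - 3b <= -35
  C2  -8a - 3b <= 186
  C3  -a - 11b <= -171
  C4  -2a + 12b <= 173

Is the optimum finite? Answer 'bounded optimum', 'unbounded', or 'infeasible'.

infeasible

The boundaries 4a - 3b = -35 and -8a - 3b = 186 meet at (-221/12, -116/9), but that point violates -a - 11b ≤ -171. Every candidate vertex is excluded by some other constraint, so the feasible region is empty.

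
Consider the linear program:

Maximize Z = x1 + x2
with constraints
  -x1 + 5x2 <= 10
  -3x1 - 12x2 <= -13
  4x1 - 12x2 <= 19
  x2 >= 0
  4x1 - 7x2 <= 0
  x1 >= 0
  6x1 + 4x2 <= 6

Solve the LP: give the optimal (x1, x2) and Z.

x1 = 0, x2 = 3/2, maximum Z = 3/2

Corner points and Z = x1 + x2:
  (0, 13/12) → Z = 13/12
  (1/3, 1) → Z = 4/3
  (0, 3/2) → Z = 3/2

At the optimal vertex, x1 = 0 and 6x1 + 4x2 = 6.
Solving simultaneously gives x1 = 0, x2 = 3/2.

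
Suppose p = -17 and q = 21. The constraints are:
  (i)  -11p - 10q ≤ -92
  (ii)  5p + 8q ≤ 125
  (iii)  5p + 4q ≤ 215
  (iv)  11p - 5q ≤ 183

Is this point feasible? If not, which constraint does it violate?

Constraint (i): -11p - 10q = -23, which is not ≤ -92. All other constraints are satisfied.

not feasible — violates (i)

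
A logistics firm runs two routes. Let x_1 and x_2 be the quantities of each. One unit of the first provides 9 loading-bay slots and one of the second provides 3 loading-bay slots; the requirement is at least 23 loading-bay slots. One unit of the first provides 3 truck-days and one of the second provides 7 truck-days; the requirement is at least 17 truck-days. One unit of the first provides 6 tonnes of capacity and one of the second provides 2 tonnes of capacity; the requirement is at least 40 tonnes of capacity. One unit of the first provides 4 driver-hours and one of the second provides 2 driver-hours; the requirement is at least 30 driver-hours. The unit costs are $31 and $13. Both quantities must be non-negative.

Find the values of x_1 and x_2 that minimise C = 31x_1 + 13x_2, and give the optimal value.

x_1 = 5, x_2 = 5, minimum C = 220

Feasible corners and C = 31x_1 + 13x_2:
  (0, 20) → C = 260
  (15/2, 0) → C = 465/2
  (5, 5) → C = 220
The feasible region is unbounded (it extends along (0, 1), (1, 0)), but C strictly increases along every unbounded feasible direction, so there is no improving ray and the minimum is attained at a vertex.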